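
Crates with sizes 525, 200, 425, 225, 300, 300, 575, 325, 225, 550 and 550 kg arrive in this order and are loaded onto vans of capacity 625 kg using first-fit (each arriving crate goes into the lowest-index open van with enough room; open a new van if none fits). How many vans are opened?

  525 → van 1 (new)  [load 525/625]
  200 → van 2 (new)  [load 200/625]
  425 → van 2  [load 625/625]
  225 → van 3 (new)  [load 225/625]
  300 → van 3  [load 525/625]
  300 → van 4 (new)  [load 300/625]
  575 → van 5 (new)  [load 575/625]
  325 → van 4  [load 625/625]
  225 → van 6 (new)  [load 225/625]
  550 → van 7 (new)  [load 550/625]
  550 → van 8 (new)  [load 550/625]
8 vans opened.

8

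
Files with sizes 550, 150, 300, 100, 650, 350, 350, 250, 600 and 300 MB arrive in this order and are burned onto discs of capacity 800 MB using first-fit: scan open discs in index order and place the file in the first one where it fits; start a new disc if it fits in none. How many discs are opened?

  550 → disc 1 (new)  [load 550/800]
  150 → disc 1  [load 700/800]
  300 → disc 2 (new)  [load 300/800]
  100 → disc 1  [load 800/800]
  650 → disc 3 (new)  [load 650/800]
  350 → disc 2  [load 650/800]
  350 → disc 4 (new)  [load 350/800]
  250 → disc 4  [load 600/800]
  600 → disc 5 (new)  [load 600/800]
  300 → disc 6 (new)  [load 300/800]
6 discs opened.

6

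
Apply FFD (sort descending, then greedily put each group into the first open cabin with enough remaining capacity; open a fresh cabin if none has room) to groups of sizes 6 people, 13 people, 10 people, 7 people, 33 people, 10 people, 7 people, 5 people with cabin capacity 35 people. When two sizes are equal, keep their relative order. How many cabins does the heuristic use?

3

Sorted descending: 33, 13, 10, 10, 7, 7, 6, 5.
  33 → cabin 1 (new)  [load 33/35]
  13 → cabin 2 (new)  [load 13/35]
  10 → cabin 2  [load 23/35]
  10 → cabin 2  [load 33/35]
  7 → cabin 3 (new)  [load 7/35]
  7 → cabin 3  [load 14/35]
  6 → cabin 3  [load 20/35]
  5 → cabin 3  [load 25/35]
3 cabins opened.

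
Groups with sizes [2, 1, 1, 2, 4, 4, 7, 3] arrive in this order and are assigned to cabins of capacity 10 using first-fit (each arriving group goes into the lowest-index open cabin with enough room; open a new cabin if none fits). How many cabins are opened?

  2 → cabin 1 (new)  [load 2/10]
  1 → cabin 1  [load 3/10]
  1 → cabin 1  [load 4/10]
  2 → cabin 1  [load 6/10]
  4 → cabin 1  [load 10/10]
  4 → cabin 2 (new)  [load 4/10]
  7 → cabin 3 (new)  [load 7/10]
  3 → cabin 2  [load 7/10]
3 cabins opened.

3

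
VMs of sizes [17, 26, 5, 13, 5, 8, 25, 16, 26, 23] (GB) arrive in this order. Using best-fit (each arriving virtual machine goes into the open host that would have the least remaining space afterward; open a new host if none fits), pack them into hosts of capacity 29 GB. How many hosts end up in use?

7

  17 → host 1 (new)  [load 17/29]
  26 → host 2 (new)  [load 26/29]
  5 → host 1  [load 22/29]
  13 → host 3 (new)  [load 13/29]
  5 → host 1  [load 27/29]
  8 → host 3  [load 21/29]
  25 → host 4 (new)  [load 25/29]
  16 → host 5 (new)  [load 16/29]
  26 → host 6 (new)  [load 26/29]
  23 → host 7 (new)  [load 23/29]
7 hosts opened.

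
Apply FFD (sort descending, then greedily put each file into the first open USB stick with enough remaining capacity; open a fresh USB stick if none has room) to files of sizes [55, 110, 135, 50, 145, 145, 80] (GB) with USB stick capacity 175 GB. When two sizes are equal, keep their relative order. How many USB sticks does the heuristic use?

5

Sorted descending: 145, 145, 135, 110, 80, 55, 50.
  145 → USB stick 1 (new)  [load 145/175]
  145 → USB stick 2 (new)  [load 145/175]
  135 → USB stick 3 (new)  [load 135/175]
  110 → USB stick 4 (new)  [load 110/175]
  80 → USB stick 5 (new)  [load 80/175]
  55 → USB stick 4  [load 165/175]
  50 → USB stick 5  [load 130/175]
5 USB sticks opened.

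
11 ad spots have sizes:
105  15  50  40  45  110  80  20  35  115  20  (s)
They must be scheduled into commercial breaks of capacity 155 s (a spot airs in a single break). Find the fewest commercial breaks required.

5

Total = 115 + 110 + 105 + 80 + 50 + 45 + 40 + 35 + 20 + 20 + 15 = 635 s.
Lower bound: ⌈635/155⌉ = 5 commercial breaks.
A packing using 5 commercial breaks:
  break 1: 115 + 40 = 155
  break 2: 110 + 45 = 155
  break 3: 105 + 50 = 155
  break 4: 80 + 35 + 20 + 20 = 155
  break 5: 15 = 15
This matches the lower bound, so 5 is optimal.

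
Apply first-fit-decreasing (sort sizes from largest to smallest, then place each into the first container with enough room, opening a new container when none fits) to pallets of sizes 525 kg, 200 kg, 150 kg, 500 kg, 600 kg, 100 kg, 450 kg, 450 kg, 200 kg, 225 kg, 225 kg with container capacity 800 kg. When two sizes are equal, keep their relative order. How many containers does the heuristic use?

5

Sorted descending: 600, 525, 500, 450, 450, 225, 225, 200, 200, 150, 100.
  600 → container 1 (new)  [load 600/800]
  525 → container 2 (new)  [load 525/800]
  500 → container 3 (new)  [load 500/800]
  450 → container 4 (new)  [load 450/800]
  450 → container 5 (new)  [load 450/800]
  225 → container 2  [load 750/800]
  225 → container 3  [load 725/800]
  200 → container 1  [load 800/800]
  200 → container 4  [load 650/800]
  150 → container 4  [load 800/800]
  100 → container 5  [load 550/800]
5 containers opened.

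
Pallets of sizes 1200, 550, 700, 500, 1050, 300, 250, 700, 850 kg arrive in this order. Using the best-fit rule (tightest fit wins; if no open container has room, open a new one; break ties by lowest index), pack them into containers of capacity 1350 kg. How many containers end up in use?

  1200 → container 1 (new)  [load 1200/1350]
  550 → container 2 (new)  [load 550/1350]
  700 → container 2  [load 1250/1350]
  500 → container 3 (new)  [load 500/1350]
  1050 → container 4 (new)  [load 1050/1350]
  300 → container 4  [load 1350/1350]
  250 → container 3  [load 750/1350]
  700 → container 5 (new)  [load 700/1350]
  850 → container 6 (new)  [load 850/1350]
6 containers opened.

6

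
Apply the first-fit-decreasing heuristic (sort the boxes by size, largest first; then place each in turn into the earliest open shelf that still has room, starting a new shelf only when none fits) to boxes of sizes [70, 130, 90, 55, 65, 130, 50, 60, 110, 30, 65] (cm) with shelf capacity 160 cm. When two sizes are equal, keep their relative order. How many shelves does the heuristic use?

Sorted descending: 130, 130, 110, 90, 70, 65, 65, 60, 55, 50, 30.
  130 → shelf 1 (new)  [load 130/160]
  130 → shelf 2 (new)  [load 130/160]
  110 → shelf 3 (new)  [load 110/160]
  90 → shelf 4 (new)  [load 90/160]
  70 → shelf 4  [load 160/160]
  65 → shelf 5 (new)  [load 65/160]
  65 → shelf 5  [load 130/160]
  60 → shelf 6 (new)  [load 60/160]
  55 → shelf 6  [load 115/160]
  50 → shelf 3  [load 160/160]
  30 → shelf 1  [load 160/160]
6 shelves opened.

6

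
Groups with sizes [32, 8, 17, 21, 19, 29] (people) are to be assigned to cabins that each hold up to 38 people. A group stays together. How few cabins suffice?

Total = 32 + 29 + 21 + 19 + 17 + 8 = 126 people.
Lower bound: ⌈126/38⌉ = 4 cabins.
A packing using 4 cabins:
  cabin 1: 32 = 32
  cabin 2: 29 + 8 = 37
  cabin 3: 21 + 17 = 38
  cabin 4: 19 = 19
This matches the lower bound, so 4 is optimal.

4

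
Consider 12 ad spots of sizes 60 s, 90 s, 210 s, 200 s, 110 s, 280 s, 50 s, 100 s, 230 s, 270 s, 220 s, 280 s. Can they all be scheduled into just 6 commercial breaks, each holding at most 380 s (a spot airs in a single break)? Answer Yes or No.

Total = 2100 s; ⌈2100/380⌉ = 6.
7 ad spots each exceed half the capacity and cannot share a break, forcing at least 7 commercial breaks.
At least 7 commercial breaks are required, but only 6 are allowed.

No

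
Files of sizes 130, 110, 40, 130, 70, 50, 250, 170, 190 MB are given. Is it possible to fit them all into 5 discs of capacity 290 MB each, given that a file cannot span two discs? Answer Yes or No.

Yes

A valid assignment using 5 discs:
  disc 1: 250 + 40 = 290
  disc 2: 190 + 70 = 260
  disc 3: 170 + 110 = 280
  disc 4: 130 + 130 = 260
  disc 5: 50 = 50
Every load is within 290 MB, so 5 discs suffice.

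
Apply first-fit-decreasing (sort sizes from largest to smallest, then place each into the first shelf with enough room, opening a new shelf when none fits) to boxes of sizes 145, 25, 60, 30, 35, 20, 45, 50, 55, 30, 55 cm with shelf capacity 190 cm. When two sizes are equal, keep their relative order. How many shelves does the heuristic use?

3

Sorted descending: 145, 60, 55, 55, 50, 45, 35, 30, 30, 25, 20.
  145 → shelf 1 (new)  [load 145/190]
  60 → shelf 2 (new)  [load 60/190]
  55 → shelf 2  [load 115/190]
  55 → shelf 2  [load 170/190]
  50 → shelf 3 (new)  [load 50/190]
  45 → shelf 1  [load 190/190]
  35 → shelf 3  [load 85/190]
  30 → shelf 3  [load 115/190]
  30 → shelf 3  [load 145/190]
  25 → shelf 3  [load 170/190]
  20 → shelf 2  [load 190/190]
3 shelves opened.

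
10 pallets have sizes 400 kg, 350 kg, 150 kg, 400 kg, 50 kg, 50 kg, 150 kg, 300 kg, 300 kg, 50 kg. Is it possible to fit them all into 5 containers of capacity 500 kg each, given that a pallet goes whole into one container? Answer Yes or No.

Yes

A valid assignment using 5 containers:
  container 1: 400 + 50 + 50 = 500
  container 2: 400 + 50 = 450
  container 3: 350 + 150 = 500
  container 4: 300 + 150 = 450
  container 5: 300 = 300
Every load is within 500 kg, so 5 containers suffice.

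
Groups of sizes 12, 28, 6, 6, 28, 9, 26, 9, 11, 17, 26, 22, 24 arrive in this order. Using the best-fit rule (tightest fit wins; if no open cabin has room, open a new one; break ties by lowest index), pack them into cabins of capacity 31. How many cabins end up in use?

9

  12 → cabin 1 (new)  [load 12/31]
  28 → cabin 2 (new)  [load 28/31]
  6 → cabin 1  [load 18/31]
  6 → cabin 1  [load 24/31]
  28 → cabin 3 (new)  [load 28/31]
  9 → cabin 4 (new)  [load 9/31]
  26 → cabin 5 (new)  [load 26/31]
  9 → cabin 4  [load 18/31]
  11 → cabin 4  [load 29/31]
  17 → cabin 6 (new)  [load 17/31]
  26 → cabin 7 (new)  [load 26/31]
  22 → cabin 8 (new)  [load 22/31]
  24 → cabin 9 (new)  [load 24/31]
9 cabins opened.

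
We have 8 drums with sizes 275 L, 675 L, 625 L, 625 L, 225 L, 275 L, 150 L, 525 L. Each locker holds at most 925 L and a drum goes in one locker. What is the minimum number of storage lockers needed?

4

Total = 675 + 625 + 625 + 525 + 275 + 275 + 225 + 150 = 3375 L.
Lower bound: ⌈3375/925⌉ = 4 storage lockers.
A packing using 4 storage lockers:
  locker 1: 675 + 225 = 900
  locker 2: 625 + 275 = 900
  locker 3: 625 + 275 = 900
  locker 4: 525 + 150 = 675
This matches the lower bound, so 4 is optimal.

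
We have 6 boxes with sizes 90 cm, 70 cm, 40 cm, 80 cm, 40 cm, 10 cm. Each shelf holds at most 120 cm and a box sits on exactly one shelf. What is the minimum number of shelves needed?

Total = 90 + 80 + 70 + 40 + 40 + 10 = 330 cm.
Lower bound: ⌈330/120⌉ = 3 shelves.
A packing using 3 shelves:
  shelf 1: 90 + 10 = 100
  shelf 2: 80 + 40 = 120
  shelf 3: 70 + 40 = 110
This matches the lower bound, so 3 is optimal.

3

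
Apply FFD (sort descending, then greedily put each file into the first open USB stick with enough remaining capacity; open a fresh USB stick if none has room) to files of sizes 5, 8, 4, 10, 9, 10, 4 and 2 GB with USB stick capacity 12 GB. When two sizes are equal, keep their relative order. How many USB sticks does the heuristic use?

Sorted descending: 10, 10, 9, 8, 5, 4, 4, 2.
  10 → USB stick 1 (new)  [load 10/12]
  10 → USB stick 2 (new)  [load 10/12]
  9 → USB stick 3 (new)  [load 9/12]
  8 → USB stick 4 (new)  [load 8/12]
  5 → USB stick 5 (new)  [load 5/12]
  4 → USB stick 4  [load 12/12]
  4 → USB stick 5  [load 9/12]
  2 → USB stick 1  [load 12/12]
5 USB sticks opened.

5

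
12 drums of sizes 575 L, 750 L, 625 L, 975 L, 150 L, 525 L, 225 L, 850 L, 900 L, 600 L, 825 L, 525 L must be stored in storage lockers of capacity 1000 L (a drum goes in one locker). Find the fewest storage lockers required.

Total = 975 + 900 + 850 + 825 + 750 + 625 + 600 + 575 + 525 + 525 + 225 + 150 = 7525 L.
Lower bound: ⌈7525/1000⌉ = 8 storage lockers.
Also, 10 drums each exceed 500 L, and no two of those can share a locker, so at least 10 storage lockers are needed.
A packing using 10 storage lockers:
  locker 1: 975 = 975
  locker 2: 900 = 900
  locker 3: 850 + 150 = 1000
  locker 4: 825 = 825
  locker 5: 750 + 225 = 975
  locker 6: 625 = 625
  locker 7: 600 = 600
  locker 8: 575 = 575
  locker 9: 525 = 525
  locker 10: 525 = 525
This matches the lower bound, so 10 is optimal.

10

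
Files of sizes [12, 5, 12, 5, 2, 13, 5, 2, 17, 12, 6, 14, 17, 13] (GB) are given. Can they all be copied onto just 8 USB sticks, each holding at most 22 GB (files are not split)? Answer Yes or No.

Yes

A valid assignment using 8 USB sticks:
  USB stick 1: 17 + 5 = 22
  USB stick 2: 17 + 5 = 22
  USB stick 3: 14 + 6 + 2 = 22
  USB stick 4: 13 + 5 + 2 = 20
  USB stick 5: 13 = 13
  USB stick 6: 12 = 12
  USB stick 7: 12 = 12
  USB stick 8: 12 = 12
Every load is within 22 GB, so 8 USB sticks suffice.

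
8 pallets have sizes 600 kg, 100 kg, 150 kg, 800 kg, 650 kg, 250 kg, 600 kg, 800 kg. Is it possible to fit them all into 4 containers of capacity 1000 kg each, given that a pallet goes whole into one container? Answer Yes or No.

No

Total = 3950 kg; ⌈3950/1000⌉ = 4.
5 pallets each exceed half the capacity and cannot share a container, forcing at least 5 containers.
At least 5 containers are required, but only 4 are allowed.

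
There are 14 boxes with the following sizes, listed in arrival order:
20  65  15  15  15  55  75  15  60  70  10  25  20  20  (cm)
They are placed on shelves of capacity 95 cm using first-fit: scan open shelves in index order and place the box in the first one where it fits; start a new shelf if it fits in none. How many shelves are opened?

  20 → shelf 1 (new)  [load 20/95]
  65 → shelf 1  [load 85/95]
  15 → shelf 2 (new)  [load 15/95]
  15 → shelf 2  [load 30/95]
  15 → shelf 2  [load 45/95]
  55 → shelf 3 (new)  [load 55/95]
  75 → shelf 4 (new)  [load 75/95]
  15 → shelf 2  [load 60/95]
  60 → shelf 5 (new)  [load 60/95]
  70 → shelf 6 (new)  [load 70/95]
  10 → shelf 1  [load 95/95]
  25 → shelf 2  [load 85/95]
  20 → shelf 3  [load 75/95]
  20 → shelf 3  [load 95/95]
6 shelves opened.

6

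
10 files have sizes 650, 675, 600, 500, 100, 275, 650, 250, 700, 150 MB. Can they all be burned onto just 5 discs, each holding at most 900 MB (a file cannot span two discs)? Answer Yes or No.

No

Total = 4550 MB; ⌈4550/900⌉ = 6.
At least 6 discs are required, but only 5 are allowed.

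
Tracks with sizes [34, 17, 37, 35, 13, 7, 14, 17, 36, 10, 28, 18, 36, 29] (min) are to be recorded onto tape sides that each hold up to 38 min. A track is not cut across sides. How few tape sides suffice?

10

Total = 37 + 36 + 36 + 35 + 34 + 29 + 28 + 18 + 17 + 17 + 14 + 13 + 10 + 7 = 331 min.
Lower bound: ⌈331/38⌉ = 9 tape sides.
A packing using 10 tape sides:
  side 1: 37 = 37
  side 2: 36 = 36
  side 3: 36 = 36
  side 4: 35 = 35
  side 5: 34 = 34
  side 6: 29 + 7 = 36
  side 7: 28 + 10 = 38
  side 8: 18 + 17 = 35
  side 9: 17 + 14 = 31
  side 10: 13 = 13
No arrangement into 9 tape sides stays within capacity, so 10 is optimal.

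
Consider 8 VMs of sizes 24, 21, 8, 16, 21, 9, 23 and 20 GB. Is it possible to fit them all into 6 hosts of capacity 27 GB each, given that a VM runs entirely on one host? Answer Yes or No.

No

Total = 142 GB; ⌈142/27⌉ = 6.
The bound of 6 does not rule out 6, but exhaustive search shows no assignment into 6 hosts of capacity 27 GB exists — the minimum is 7.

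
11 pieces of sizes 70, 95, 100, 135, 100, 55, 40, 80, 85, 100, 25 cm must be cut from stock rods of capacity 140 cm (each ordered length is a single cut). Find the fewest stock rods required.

8

Total = 135 + 100 + 100 + 100 + 95 + 85 + 80 + 70 + 55 + 40 + 25 = 885 cm.
Lower bound: ⌈885/140⌉ = 7 stock rods.
A packing using 8 stock rods:
  stock rod 1: 135 = 135
  stock rod 2: 100 + 40 = 140
  stock rod 3: 100 + 25 = 125
  stock rod 4: 100 = 100
  stock rod 5: 95 = 95
  stock rod 6: 85 + 55 = 140
  stock rod 7: 80 = 80
  stock rod 8: 70 = 70
No arrangement into 7 stock rods stays within capacity, so 8 is optimal.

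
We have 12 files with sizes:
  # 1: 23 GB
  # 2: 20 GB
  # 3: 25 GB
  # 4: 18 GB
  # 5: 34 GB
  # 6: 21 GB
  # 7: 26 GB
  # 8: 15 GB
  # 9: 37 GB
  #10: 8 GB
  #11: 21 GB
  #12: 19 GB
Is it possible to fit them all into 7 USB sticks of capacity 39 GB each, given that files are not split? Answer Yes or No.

No

Total = 267 GB; ⌈267/39⌉ = 7.
8 files each exceed half the capacity and cannot share a USB stick, forcing at least 8 USB sticks.
At least 8 USB sticks are required, but only 7 are allowed.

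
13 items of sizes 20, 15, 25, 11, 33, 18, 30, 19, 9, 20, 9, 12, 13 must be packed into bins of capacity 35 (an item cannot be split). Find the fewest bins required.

8

Total = 33 + 30 + 25 + 20 + 20 + 19 + 18 + 15 + 13 + 12 + 11 + 9 + 9 = 234.
Lower bound: ⌈234/35⌉ = 7 bins.
A packing using 8 bins:
  bin 1: 33 = 33
  bin 2: 30 = 30
  bin 3: 25 + 9 = 34
  bin 4: 20 + 15 = 35
  bin 5: 20 + 13 = 33
  bin 6: 19 + 12 = 31
  bin 7: 18 + 11 = 29
  bin 8: 9 = 9
No arrangement into 7 bins stays within capacity, so 8 is optimal.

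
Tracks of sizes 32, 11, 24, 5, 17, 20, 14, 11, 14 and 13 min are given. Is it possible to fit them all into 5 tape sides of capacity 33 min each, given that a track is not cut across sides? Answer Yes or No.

Total = 161 min; ⌈161/33⌉ = 5.
The bound of 5 does not rule out 5, but exhaustive search shows no assignment into 5 tape sides of capacity 33 min exists — the minimum is 6.

No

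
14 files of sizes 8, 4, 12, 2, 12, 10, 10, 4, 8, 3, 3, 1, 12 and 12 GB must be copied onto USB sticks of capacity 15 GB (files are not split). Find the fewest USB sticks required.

Total = 12 + 12 + 12 + 12 + 10 + 10 + 8 + 8 + 4 + 4 + 3 + 3 + 2 + 1 = 101 GB.
Lower bound: ⌈101/15⌉ = 7 USB sticks.
Also, 8 files each exceed 15/2 GB, and no two of those can share a USB stick, so at least 8 USB sticks are needed.
A packing using 8 USB sticks:
  USB stick 1: 12 + 3 = 15
  USB stick 2: 12 + 3 = 15
  USB stick 3: 12 + 2 + 1 = 15
  USB stick 4: 12 = 12
  USB stick 5: 10 + 4 = 14
  USB stick 6: 10 + 4 = 14
  USB stick 7: 8 = 8
  USB stick 8: 8 = 8
This matches the lower bound, so 8 is optimal.

8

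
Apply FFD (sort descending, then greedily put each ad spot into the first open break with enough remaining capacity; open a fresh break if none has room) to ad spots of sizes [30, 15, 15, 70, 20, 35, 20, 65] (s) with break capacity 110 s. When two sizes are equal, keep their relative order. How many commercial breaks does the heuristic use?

Sorted descending: 70, 65, 35, 30, 20, 20, 15, 15.
  70 → break 1 (new)  [load 70/110]
  65 → break 2 (new)  [load 65/110]
  35 → break 1  [load 105/110]
  30 → break 2  [load 95/110]
  20 → break 3 (new)  [load 20/110]
  20 → break 3  [load 40/110]
  15 → break 2  [load 110/110]
  15 → break 3  [load 55/110]
3 commercial breaks opened.

3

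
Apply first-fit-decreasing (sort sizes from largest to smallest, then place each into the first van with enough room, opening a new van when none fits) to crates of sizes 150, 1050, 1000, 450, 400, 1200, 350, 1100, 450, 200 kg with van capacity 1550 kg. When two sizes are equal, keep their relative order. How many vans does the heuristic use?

5

Sorted descending: 1200, 1100, 1050, 1000, 450, 450, 400, 350, 200, 150.
  1200 → van 1 (new)  [load 1200/1550]
  1100 → van 2 (new)  [load 1100/1550]
  1050 → van 3 (new)  [load 1050/1550]
  1000 → van 4 (new)  [load 1000/1550]
  450 → van 2  [load 1550/1550]
  450 → van 3  [load 1500/1550]
  400 → van 4  [load 1400/1550]
  350 → van 1  [load 1550/1550]
  200 → van 5 (new)  [load 200/1550]
  150 → van 4  [load 1550/1550]
5 vans opened.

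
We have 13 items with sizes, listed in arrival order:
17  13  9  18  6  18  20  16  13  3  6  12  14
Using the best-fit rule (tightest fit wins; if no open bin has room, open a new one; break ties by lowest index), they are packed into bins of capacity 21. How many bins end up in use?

9

  17 → bin 1 (new)  [load 17/21]
  13 → bin 2 (new)  [load 13/21]
  9 → bin 3 (new)  [load 9/21]
  18 → bin 4 (new)  [load 18/21]
  6 → bin 2  [load 19/21]
  18 → bin 5 (new)  [load 18/21]
  20 → bin 6 (new)  [load 20/21]
  16 → bin 7 (new)  [load 16/21]
  13 → bin 8 (new)  [load 13/21]
  3 → bin 4  [load 21/21]
  6 → bin 8  [load 19/21]
  12 → bin 3  [load 21/21]
  14 → bin 9 (new)  [load 14/21]
9 bins opened.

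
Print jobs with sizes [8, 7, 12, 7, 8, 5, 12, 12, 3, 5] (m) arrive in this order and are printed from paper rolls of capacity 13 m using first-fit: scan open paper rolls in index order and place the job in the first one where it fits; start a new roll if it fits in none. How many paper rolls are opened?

  8 → roll 1 (new)  [load 8/13]
  7 → roll 2 (new)  [load 7/13]
  12 → roll 3 (new)  [load 12/13]
  7 → roll 4 (new)  [load 7/13]
  8 → roll 5 (new)  [load 8/13]
  5 → roll 1  [load 13/13]
  12 → roll 6 (new)  [load 12/13]
  12 → roll 7 (new)  [load 12/13]
  3 → roll 2  [load 10/13]
  5 → roll 4  [load 12/13]
7 paper rolls opened.

7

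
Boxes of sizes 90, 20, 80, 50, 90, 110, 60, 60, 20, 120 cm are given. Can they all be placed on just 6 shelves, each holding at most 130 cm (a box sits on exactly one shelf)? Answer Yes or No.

A valid assignment using 6 shelves:
  shelf 1: 120 = 120
  shelf 2: 110 + 20 = 130
  shelf 3: 90 + 20 = 110
  shelf 4: 90 = 90
  shelf 5: 80 + 50 = 130
  shelf 6: 60 + 60 = 120
Every load is within 130 cm, so 6 shelves suffice.

Yes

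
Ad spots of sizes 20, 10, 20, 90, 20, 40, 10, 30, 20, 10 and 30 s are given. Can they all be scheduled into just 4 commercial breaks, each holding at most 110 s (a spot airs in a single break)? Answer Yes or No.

A valid assignment using 3 commercial breaks:
  break 1: 90 + 20 = 110
  break 2: 40 + 30 + 30 + 10 = 110
  break 3: 20 + 20 + 20 + 10 + 10 = 80
That uses only 3 ≤ 4, so 4 commercial breaks are enough.

Yes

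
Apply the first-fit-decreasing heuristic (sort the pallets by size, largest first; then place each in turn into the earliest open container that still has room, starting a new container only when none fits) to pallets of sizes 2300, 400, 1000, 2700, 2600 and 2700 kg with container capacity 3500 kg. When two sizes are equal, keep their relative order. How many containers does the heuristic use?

4

Sorted descending: 2700, 2700, 2600, 2300, 1000, 400.
  2700 → container 1 (new)  [load 2700/3500]
  2700 → container 2 (new)  [load 2700/3500]
  2600 → container 3 (new)  [load 2600/3500]
  2300 → container 4 (new)  [load 2300/3500]
  1000 → container 4  [load 3300/3500]
  400 → container 1  [load 3100/3500]
4 containers opened.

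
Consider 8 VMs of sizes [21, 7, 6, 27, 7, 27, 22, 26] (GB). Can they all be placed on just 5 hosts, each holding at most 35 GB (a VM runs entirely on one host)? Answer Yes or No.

Yes

A valid assignment using 5 hosts:
  host 1: 27 + 7 = 34
  host 2: 27 + 7 = 34
  host 3: 26 + 6 = 32
  host 4: 22 = 22
  host 5: 21 = 21
Every load is within 35 GB, so 5 hosts suffice.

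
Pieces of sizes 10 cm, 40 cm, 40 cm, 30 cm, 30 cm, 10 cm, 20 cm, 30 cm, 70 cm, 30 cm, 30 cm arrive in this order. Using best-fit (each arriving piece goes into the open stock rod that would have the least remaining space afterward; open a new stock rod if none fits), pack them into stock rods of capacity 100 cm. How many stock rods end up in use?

4

  10 → stock rod 1 (new)  [load 10/100]
  40 → stock rod 1  [load 50/100]
  40 → stock rod 1  [load 90/100]
  30 → stock rod 2 (new)  [load 30/100]
  30 → stock rod 2  [load 60/100]
  10 → stock rod 1  [load 100/100]
  20 → stock rod 2  [load 80/100]
  30 → stock rod 3 (new)  [load 30/100]
  70 → stock rod 3  [load 100/100]
  30 → stock rod 4 (new)  [load 30/100]
  30 → stock rod 4  [load 60/100]
4 stock rods opened.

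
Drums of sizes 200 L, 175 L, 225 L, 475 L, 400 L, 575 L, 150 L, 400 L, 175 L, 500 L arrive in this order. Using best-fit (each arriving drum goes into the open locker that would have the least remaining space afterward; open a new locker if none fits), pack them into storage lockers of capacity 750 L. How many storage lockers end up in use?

6

  200 → locker 1 (new)  [load 200/750]
  175 → locker 1  [load 375/750]
  225 → locker 1  [load 600/750]
  475 → locker 2 (new)  [load 475/750]
  400 → locker 3 (new)  [load 400/750]
  575 → locker 4 (new)  [load 575/750]
  150 → locker 1  [load 750/750]
  400 → locker 5 (new)  [load 400/750]
  175 → locker 4  [load 750/750]
  500 → locker 6 (new)  [load 500/750]
6 storage lockers opened.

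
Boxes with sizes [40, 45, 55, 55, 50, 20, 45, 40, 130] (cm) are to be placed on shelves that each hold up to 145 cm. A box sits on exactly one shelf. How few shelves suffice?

Total = 130 + 55 + 55 + 50 + 45 + 45 + 40 + 40 + 20 = 480 cm.
Lower bound: ⌈480/145⌉ = 4 shelves.
A packing using 4 shelves:
  shelf 1: 130 = 130
  shelf 2: 55 + 55 + 20 = 130
  shelf 3: 50 + 45 + 45 = 140
  shelf 4: 40 + 40 = 80
This matches the lower bound, so 4 is optimal.

4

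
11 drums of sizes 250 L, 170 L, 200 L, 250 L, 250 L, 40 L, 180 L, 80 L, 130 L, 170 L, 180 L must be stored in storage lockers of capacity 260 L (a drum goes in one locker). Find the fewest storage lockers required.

Total = 250 + 250 + 250 + 200 + 180 + 180 + 170 + 170 + 130 + 80 + 40 = 1900 L.
Lower bound: ⌈1900/260⌉ = 8 storage lockers.
A packing using 9 storage lockers:
  locker 1: 250 = 250
  locker 2: 250 = 250
  locker 3: 250 = 250
  locker 4: 200 + 40 = 240
  locker 5: 180 + 80 = 260
  locker 6: 180 = 180
  locker 7: 170 = 170
  locker 8: 170 = 170
  locker 9: 130 = 130
No arrangement into 8 storage lockers stays within capacity, so 9 is optimal.

9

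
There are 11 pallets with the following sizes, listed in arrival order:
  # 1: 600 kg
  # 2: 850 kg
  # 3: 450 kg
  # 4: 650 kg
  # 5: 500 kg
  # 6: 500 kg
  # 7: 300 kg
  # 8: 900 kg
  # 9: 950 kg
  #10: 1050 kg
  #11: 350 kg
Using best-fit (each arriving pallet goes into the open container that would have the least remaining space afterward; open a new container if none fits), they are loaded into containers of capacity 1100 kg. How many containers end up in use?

8

  600 → container 1 (new)  [load 600/1100]
  850 → container 2 (new)  [load 850/1100]
  450 → container 1  [load 1050/1100]
  650 → container 3 (new)  [load 650/1100]
  500 → container 4 (new)  [load 500/1100]
  500 → container 4  [load 1000/1100]
  300 → container 3  [load 950/1100]
  900 → container 5 (new)  [load 900/1100]
  950 → container 6 (new)  [load 950/1100]
  1050 → container 7 (new)  [load 1050/1100]
  350 → container 8 (new)  [load 350/1100]
8 containers opened.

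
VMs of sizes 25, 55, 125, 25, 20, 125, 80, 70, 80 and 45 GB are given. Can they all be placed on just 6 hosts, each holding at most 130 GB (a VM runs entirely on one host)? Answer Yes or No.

Yes

A valid assignment using 6 hosts:
  host 1: 125 = 125
  host 2: 125 = 125
  host 3: 80 + 45 = 125
  host 4: 80 + 25 + 25 = 130
  host 5: 70 + 55 = 125
  host 6: 20 = 20
Every load is within 130 GB, so 6 hosts suffice.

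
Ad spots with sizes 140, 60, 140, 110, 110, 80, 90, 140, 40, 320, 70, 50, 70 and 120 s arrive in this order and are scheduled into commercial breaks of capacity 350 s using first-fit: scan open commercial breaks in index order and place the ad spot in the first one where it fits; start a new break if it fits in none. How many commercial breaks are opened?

  140 → break 1 (new)  [load 140/350]
  60 → break 1  [load 200/350]
  140 → break 1  [load 340/350]
  110 → break 2 (new)  [load 110/350]
  110 → break 2  [load 220/350]
  80 → break 2  [load 300/350]
  90 → break 3 (new)  [load 90/350]
  140 → break 3  [load 230/350]
  40 → break 2  [load 340/350]
  320 → break 4 (new)  [load 320/350]
  70 → break 3  [load 300/350]
  50 → break 3  [load 350/350]
  70 → break 5 (new)  [load 70/350]
  120 → break 5  [load 190/350]
5 commercial breaks opened.

5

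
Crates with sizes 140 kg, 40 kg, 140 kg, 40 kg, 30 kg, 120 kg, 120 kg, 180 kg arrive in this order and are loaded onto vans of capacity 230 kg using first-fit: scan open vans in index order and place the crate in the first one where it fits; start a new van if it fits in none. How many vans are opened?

5

  140 → van 1 (new)  [load 140/230]
  40 → van 1  [load 180/230]
  140 → van 2 (new)  [load 140/230]
  40 → van 1  [load 220/230]
  30 → van 2  [load 170/230]
  120 → van 3 (new)  [load 120/230]
  120 → van 4 (new)  [load 120/230]
  180 → van 5 (new)  [load 180/230]
5 vans opened.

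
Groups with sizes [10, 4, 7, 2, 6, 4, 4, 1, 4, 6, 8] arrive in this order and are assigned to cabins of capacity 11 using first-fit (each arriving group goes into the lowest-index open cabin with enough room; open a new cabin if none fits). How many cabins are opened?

  10 → cabin 1 (new)  [load 10/11]
  4 → cabin 2 (new)  [load 4/11]
  7 → cabin 2  [load 11/11]
  2 → cabin 3 (new)  [load 2/11]
  6 → cabin 3  [load 8/11]
  4 → cabin 4 (new)  [load 4/11]
  4 → cabin 4  [load 8/11]
  1 → cabin 1  [load 11/11]
  4 → cabin 5 (new)  [load 4/11]
  6 → cabin 5  [load 10/11]
  8 → cabin 6 (new)  [load 8/11]
6 cabins opened.

6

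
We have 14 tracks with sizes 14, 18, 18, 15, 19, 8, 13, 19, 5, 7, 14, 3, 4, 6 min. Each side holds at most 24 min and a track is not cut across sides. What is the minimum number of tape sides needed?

Total = 19 + 19 + 18 + 18 + 15 + 14 + 14 + 13 + 8 + 7 + 6 + 5 + 4 + 3 = 163 min.
Lower bound: ⌈163/24⌉ = 7 tape sides.
Also, 8 tracks each exceed 12 min, and no two of those can share a side, so at least 8 tape sides are needed.
A packing using 8 tape sides:
  side 1: 19 + 5 = 24
  side 2: 19 + 4 = 23
  side 3: 18 + 6 = 24
  side 4: 18 + 3 = 21
  side 5: 15 + 8 = 23
  side 6: 14 + 7 = 21
  side 7: 14 = 14
  side 8: 13 = 13
This matches the lower bound, so 8 is optimal.

8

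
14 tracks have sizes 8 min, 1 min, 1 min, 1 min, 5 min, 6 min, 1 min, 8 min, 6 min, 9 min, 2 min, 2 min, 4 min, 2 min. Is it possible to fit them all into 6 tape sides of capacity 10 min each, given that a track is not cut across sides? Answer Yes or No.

Yes

A valid assignment using 6 tape sides:
  side 1: 9 + 1 = 10
  side 2: 8 + 2 = 10
  side 3: 8 + 2 = 10
  side 4: 6 + 4 = 10
  side 5: 6 + 2 + 1 + 1 = 10
  side 6: 5 + 1 = 6
Every load is within 10 min, so 6 tape sides suffice.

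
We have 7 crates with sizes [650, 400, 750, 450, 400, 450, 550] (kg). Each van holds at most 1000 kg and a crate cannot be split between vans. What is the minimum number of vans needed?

5

Total = 750 + 650 + 550 + 450 + 450 + 400 + 400 = 3650 kg.
Lower bound: ⌈3650/1000⌉ = 4 vans.
A packing using 5 vans:
  van 1: 750 = 750
  van 2: 650 = 650
  van 3: 550 + 450 = 1000
  van 4: 450 + 400 = 850
  van 5: 400 = 400
No arrangement into 4 vans stays within capacity, so 5 is optimal.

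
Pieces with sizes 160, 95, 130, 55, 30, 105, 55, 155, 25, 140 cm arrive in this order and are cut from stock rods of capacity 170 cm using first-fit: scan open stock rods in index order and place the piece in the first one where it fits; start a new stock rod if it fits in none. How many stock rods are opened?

  160 → stock rod 1 (new)  [load 160/170]
  95 → stock rod 2 (new)  [load 95/170]
  130 → stock rod 3 (new)  [load 130/170]
  55 → stock rod 2  [load 150/170]
  30 → stock rod 3  [load 160/170]
  105 → stock rod 4 (new)  [load 105/170]
  55 → stock rod 4  [load 160/170]
  155 → stock rod 5 (new)  [load 155/170]
  25 → stock rod 6 (new)  [load 25/170]
  140 → stock rod 6  [load 165/170]
6 stock rods opened.

6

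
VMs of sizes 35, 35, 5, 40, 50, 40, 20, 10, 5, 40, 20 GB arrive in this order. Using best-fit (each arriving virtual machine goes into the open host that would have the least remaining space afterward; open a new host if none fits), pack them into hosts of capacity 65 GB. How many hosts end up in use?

6

  35 → host 1 (new)  [load 35/65]
  35 → host 2 (new)  [load 35/65]
  5 → host 1  [load 40/65]
  40 → host 3 (new)  [load 40/65]
  50 → host 4 (new)  [load 50/65]
  40 → host 5 (new)  [load 40/65]
  20 → host 1  [load 60/65]
  10 → host 4  [load 60/65]
  5 → host 1  [load 65/65]
  40 → host 6 (new)  [load 40/65]
  20 → host 3  [load 60/65]
6 hosts opened.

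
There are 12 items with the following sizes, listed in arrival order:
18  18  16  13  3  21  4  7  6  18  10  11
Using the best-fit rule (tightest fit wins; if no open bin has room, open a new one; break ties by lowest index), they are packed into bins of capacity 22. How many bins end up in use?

  18 → bin 1 (new)  [load 18/22]
  18 → bin 2 (new)  [load 18/22]
  16 → bin 3 (new)  [load 16/22]
  13 → bin 4 (new)  [load 13/22]
  3 → bin 1  [load 21/22]
  21 → bin 5 (new)  [load 21/22]
  4 → bin 2  [load 22/22]
  7 → bin 4  [load 20/22]
  6 → bin 3  [load 22/22]
  18 → bin 6 (new)  [load 18/22]
  10 → bin 7 (new)  [load 10/22]
  11 → bin 7  [load 21/22]
7 bins opened.

7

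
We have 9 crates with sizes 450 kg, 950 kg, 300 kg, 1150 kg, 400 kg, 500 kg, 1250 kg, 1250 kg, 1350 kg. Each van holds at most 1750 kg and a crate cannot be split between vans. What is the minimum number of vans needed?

Total = 1350 + 1250 + 1250 + 1150 + 950 + 500 + 450 + 400 + 300 = 7600 kg.
Lower bound: ⌈7600/1750⌉ = 5 vans.
A packing using 5 vans:
  van 1: 1350 + 400 = 1750
  van 2: 1250 + 500 = 1750
  van 3: 1250 + 450 = 1700
  van 4: 1150 + 300 = 1450
  van 5: 950 = 950
This matches the lower bound, so 5 is optimal.

5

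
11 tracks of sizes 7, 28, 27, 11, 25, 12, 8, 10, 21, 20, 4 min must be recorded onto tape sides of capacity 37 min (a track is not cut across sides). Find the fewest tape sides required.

Total = 28 + 27 + 25 + 21 + 20 + 12 + 11 + 10 + 8 + 7 + 4 = 173 min.
Lower bound: ⌈173/37⌉ = 5 tape sides.
A packing using 5 tape sides:
  side 1: 28 + 8 = 36
  side 2: 27 + 10 = 37
  side 3: 25 + 12 = 37
  side 4: 21 + 11 + 4 = 36
  side 5: 20 + 7 = 27
This matches the lower bound, so 5 is optimal.

5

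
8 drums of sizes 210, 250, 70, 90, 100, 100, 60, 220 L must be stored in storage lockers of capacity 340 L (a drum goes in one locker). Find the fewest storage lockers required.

Total = 250 + 220 + 210 + 100 + 100 + 90 + 70 + 60 = 1100 L.
Lower bound: ⌈1100/340⌉ = 4 storage lockers.
A packing using 4 storage lockers:
  locker 1: 250 + 90 = 340
  locker 2: 220 + 100 = 320
  locker 3: 210 + 100 = 310
  locker 4: 70 + 60 = 130
This matches the lower bound, so 4 is optimal.

4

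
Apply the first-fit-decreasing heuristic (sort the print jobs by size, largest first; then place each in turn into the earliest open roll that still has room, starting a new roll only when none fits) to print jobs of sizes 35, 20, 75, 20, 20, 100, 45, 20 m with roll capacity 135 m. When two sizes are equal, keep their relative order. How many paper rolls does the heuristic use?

Sorted descending: 100, 75, 45, 35, 20, 20, 20, 20.
  100 → roll 1 (new)  [load 100/135]
  75 → roll 2 (new)  [load 75/135]
  45 → roll 2  [load 120/135]
  35 → roll 1  [load 135/135]
  20 → roll 3 (new)  [load 20/135]
  20 → roll 3  [load 40/135]
  20 → roll 3  [load 60/135]
  20 → roll 3  [load 80/135]
3 paper rolls opened.

3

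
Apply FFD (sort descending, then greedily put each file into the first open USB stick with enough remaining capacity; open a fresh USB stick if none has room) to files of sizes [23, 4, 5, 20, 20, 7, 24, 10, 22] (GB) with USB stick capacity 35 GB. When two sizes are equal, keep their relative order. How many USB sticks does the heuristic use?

Sorted descending: 24, 23, 22, 20, 20, 10, 7, 5, 4.
  24 → USB stick 1 (new)  [load 24/35]
  23 → USB stick 2 (new)  [load 23/35]
  22 → USB stick 3 (new)  [load 22/35]
  20 → USB stick 4 (new)  [load 20/35]
  20 → USB stick 5 (new)  [load 20/35]
  10 → USB stick 1  [load 34/35]
  7 → USB stick 2  [load 30/35]
  5 → USB stick 2  [load 35/35]
  4 → USB stick 3  [load 26/35]
5 USB sticks opened.

5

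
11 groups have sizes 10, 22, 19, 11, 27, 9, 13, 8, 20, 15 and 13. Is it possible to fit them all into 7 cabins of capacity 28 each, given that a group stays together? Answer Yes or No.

Yes

A valid assignment using 7 cabins:
  cabin 1: 27 = 27
  cabin 2: 22 = 22
  cabin 3: 20 + 8 = 28
  cabin 4: 19 + 9 = 28
  cabin 5: 15 + 13 = 28
  cabin 6: 13 + 11 = 24
  cabin 7: 10 = 10
Every load is within 28, so 7 cabins suffice.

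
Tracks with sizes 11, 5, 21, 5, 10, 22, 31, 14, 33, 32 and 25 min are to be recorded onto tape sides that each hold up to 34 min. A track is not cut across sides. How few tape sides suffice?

7

Total = 33 + 32 + 31 + 25 + 22 + 21 + 14 + 11 + 10 + 5 + 5 = 209 min.
Lower bound: ⌈209/34⌉ = 7 tape sides.
A packing using 7 tape sides:
  side 1: 33 = 33
  side 2: 32 = 32
  side 3: 31 = 31
  side 4: 25 + 5 = 30
  side 5: 22 + 11 = 33
  side 6: 21 + 10 = 31
  side 7: 14 + 5 = 19
This matches the lower bound, so 7 is optimal.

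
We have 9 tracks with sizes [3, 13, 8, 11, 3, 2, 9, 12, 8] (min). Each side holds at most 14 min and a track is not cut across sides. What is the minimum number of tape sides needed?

Total = 13 + 12 + 11 + 9 + 8 + 8 + 3 + 3 + 2 = 69 min.
Lower bound: ⌈69/14⌉ = 5 tape sides.
Also, 6 tracks each exceed 7 min, and no two of those can share a side, so at least 6 tape sides are needed.
A packing using 6 tape sides:
  side 1: 13 = 13
  side 2: 12 + 2 = 14
  side 3: 11 + 3 = 14
  side 4: 9 + 3 = 12
  side 5: 8 = 8
  side 6: 8 = 8
This matches the lower bound, so 6 is optimal.

6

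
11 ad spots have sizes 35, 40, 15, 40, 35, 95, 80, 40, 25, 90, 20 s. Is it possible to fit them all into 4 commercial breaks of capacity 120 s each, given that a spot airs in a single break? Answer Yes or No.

Total = 515 s; ⌈515/120⌉ = 5.
At least 5 commercial breaks are required, but only 4 are allowed.

No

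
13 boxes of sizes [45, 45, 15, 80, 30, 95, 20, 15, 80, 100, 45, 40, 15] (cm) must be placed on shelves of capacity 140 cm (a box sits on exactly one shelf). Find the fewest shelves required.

Total = 100 + 95 + 80 + 80 + 45 + 45 + 45 + 40 + 30 + 20 + 15 + 15 + 15 = 625 cm.
Lower bound: ⌈625/140⌉ = 5 shelves.
A packing using 5 shelves:
  shelf 1: 100 + 40 = 140
  shelf 2: 95 + 45 = 140
  shelf 3: 80 + 45 + 15 = 140
  shelf 4: 80 + 45 + 15 = 140
  shelf 5: 30 + 20 + 15 = 65
This matches the lower bound, so 5 is optimal.

5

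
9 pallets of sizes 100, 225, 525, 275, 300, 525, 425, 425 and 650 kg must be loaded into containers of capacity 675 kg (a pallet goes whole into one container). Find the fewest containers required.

6

Total = 650 + 525 + 525 + 425 + 425 + 300 + 275 + 225 + 100 = 3450 kg.
Lower bound: ⌈3450/675⌉ = 6 containers.
A packing using 6 containers:
  container 1: 650 = 650
  container 2: 525 + 100 = 625
  container 3: 525 = 525
  container 4: 425 + 225 = 650
  container 5: 425 = 425
  container 6: 300 + 275 = 575
This matches the lower bound, so 6 is optimal.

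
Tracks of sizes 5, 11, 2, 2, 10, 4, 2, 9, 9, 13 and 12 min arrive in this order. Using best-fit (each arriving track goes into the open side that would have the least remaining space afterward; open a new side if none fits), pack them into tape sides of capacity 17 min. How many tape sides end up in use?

6

  5 → side 1 (new)  [load 5/17]
  11 → side 1  [load 16/17]
  2 → side 2 (new)  [load 2/17]
  2 → side 2  [load 4/17]
  10 → side 2  [load 14/17]
  4 → side 3 (new)  [load 4/17]
  2 → side 2  [load 16/17]
  9 → side 3  [load 13/17]
  9 → side 4 (new)  [load 9/17]
  13 → side 5 (new)  [load 13/17]
  12 → side 6 (new)  [load 12/17]
6 tape sides opened.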